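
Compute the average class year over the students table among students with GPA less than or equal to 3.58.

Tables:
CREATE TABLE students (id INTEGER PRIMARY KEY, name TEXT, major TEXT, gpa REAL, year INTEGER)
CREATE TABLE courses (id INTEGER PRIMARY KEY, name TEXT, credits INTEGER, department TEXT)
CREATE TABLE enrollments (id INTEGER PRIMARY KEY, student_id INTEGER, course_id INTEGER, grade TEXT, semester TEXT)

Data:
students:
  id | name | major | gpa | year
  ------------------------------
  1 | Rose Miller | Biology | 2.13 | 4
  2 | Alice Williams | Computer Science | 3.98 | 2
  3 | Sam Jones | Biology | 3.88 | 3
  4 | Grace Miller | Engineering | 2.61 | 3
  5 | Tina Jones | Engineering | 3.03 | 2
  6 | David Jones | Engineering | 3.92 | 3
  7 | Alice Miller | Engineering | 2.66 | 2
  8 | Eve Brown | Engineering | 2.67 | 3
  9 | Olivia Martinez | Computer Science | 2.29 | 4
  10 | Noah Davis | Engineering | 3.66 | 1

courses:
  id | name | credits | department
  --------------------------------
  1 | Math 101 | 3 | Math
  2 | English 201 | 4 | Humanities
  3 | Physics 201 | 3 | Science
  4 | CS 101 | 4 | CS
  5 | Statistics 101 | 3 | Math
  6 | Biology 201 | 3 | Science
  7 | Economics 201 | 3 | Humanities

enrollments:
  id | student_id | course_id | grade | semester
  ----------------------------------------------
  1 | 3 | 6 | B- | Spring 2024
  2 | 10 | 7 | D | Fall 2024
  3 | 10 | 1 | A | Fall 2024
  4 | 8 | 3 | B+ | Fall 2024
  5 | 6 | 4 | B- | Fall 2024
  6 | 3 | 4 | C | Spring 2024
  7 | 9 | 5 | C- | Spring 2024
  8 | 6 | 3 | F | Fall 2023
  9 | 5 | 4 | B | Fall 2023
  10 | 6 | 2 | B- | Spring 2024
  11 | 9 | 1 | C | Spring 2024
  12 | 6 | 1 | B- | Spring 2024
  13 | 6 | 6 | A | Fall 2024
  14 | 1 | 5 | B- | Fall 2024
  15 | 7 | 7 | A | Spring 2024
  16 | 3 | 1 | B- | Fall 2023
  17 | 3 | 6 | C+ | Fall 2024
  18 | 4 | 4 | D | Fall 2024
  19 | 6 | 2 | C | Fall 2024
SELECT AVG(year) FROM students WHERE gpa <= 3.58

Execution result:
3.00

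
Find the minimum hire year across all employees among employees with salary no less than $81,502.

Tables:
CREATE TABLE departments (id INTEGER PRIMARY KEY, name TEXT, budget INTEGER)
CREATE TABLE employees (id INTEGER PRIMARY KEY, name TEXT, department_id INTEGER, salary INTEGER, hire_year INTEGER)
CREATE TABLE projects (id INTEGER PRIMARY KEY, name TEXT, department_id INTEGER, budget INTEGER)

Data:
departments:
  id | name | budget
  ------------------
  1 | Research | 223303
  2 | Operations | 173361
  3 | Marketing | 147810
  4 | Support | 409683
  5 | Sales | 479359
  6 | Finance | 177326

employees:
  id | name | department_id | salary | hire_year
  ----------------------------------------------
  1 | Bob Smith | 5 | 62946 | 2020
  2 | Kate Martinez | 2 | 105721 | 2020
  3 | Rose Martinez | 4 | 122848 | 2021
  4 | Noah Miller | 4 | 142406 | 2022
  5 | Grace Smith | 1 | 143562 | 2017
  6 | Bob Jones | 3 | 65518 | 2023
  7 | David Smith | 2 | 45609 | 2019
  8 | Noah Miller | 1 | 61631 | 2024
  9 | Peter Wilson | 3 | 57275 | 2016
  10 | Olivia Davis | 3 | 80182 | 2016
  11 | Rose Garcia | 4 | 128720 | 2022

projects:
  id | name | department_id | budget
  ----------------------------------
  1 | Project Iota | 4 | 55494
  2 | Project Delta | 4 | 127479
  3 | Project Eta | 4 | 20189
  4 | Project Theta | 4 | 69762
SELECT MIN(hire_year) FROM employees WHERE salary >= 81502

Execution result:
2017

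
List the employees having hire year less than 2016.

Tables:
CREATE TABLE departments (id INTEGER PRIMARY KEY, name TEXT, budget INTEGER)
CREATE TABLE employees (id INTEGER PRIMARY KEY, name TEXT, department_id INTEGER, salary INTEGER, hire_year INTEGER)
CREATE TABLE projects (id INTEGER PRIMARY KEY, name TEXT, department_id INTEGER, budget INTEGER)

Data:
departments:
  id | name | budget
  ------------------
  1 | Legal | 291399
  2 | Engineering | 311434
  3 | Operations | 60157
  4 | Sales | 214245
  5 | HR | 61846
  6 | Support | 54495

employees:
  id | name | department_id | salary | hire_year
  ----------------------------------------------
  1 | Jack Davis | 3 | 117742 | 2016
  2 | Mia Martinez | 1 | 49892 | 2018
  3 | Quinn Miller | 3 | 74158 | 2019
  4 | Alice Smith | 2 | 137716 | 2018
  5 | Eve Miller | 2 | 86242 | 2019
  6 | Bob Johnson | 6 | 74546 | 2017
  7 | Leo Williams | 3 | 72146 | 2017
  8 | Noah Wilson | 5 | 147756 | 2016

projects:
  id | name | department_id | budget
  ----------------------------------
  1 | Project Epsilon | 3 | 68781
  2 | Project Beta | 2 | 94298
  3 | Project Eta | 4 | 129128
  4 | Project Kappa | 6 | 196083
SELECT name, hire_year FROM employees WHERE hire_year < 2016

Execution result:
(no rows)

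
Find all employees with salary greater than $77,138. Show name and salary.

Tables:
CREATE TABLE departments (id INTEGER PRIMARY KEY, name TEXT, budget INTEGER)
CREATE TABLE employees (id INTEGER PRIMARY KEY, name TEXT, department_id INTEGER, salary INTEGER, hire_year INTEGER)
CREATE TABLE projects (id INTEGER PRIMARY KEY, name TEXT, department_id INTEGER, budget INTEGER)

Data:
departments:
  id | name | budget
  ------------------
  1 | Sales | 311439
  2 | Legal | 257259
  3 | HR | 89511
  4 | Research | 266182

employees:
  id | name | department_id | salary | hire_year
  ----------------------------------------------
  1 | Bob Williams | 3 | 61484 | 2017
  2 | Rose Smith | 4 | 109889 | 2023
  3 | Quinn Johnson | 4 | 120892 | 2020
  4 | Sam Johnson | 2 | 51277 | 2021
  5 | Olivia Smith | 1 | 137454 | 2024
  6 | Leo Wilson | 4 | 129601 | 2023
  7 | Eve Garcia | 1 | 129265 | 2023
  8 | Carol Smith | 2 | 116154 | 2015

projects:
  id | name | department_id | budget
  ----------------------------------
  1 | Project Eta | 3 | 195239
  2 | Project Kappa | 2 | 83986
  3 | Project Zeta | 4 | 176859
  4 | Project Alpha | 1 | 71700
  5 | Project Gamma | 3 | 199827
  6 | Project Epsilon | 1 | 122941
SELECT name, salary FROM employees WHERE salary > 77138

Execution result:
name | salary
Rose Smith | 109889
Quinn Johnson | 120892
Olivia Smith | 137454
Leo Wilson | 129601
Eve Garcia | 129265
Carol Smith | 116154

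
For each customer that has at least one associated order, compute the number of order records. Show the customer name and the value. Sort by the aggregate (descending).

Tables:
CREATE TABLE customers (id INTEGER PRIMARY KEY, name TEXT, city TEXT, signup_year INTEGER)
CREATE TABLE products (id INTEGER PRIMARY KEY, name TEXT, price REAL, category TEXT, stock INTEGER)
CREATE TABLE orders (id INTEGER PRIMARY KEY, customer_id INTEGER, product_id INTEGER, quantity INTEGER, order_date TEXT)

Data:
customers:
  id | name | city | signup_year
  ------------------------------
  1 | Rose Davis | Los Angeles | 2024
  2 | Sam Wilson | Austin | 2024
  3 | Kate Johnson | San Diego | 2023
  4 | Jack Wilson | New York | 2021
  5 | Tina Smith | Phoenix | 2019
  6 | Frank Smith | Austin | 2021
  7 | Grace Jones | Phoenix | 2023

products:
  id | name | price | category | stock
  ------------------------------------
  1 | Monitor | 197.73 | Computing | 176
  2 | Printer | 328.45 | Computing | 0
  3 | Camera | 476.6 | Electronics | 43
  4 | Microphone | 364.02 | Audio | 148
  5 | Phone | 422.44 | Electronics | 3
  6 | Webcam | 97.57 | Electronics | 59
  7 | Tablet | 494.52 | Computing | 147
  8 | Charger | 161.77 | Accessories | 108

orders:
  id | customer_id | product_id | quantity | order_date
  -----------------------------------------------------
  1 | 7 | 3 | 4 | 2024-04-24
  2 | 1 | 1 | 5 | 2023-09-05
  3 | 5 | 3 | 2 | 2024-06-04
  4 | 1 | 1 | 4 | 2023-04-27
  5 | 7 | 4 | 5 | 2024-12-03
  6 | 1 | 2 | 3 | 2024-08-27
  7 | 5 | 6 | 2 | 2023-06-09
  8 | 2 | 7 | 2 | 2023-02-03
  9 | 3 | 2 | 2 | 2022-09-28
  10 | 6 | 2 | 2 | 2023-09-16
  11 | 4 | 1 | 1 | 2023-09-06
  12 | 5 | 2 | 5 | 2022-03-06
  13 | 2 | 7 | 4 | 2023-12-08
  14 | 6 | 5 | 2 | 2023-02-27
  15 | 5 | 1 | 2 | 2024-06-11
SELECT p.name, COUNT(*) AS n FROM orders c JOIN customers p ON c.customer_id = p.id GROUP BY p.id, p.name ORDER BY n DESC

Execution result:
name | n
Tina Smith | 4
Rose Davis | 3
Sam Wilson | 2
Frank Smith | 2
Grace Jones | 2
Kate Johnson | 1
Jack Wilson | 1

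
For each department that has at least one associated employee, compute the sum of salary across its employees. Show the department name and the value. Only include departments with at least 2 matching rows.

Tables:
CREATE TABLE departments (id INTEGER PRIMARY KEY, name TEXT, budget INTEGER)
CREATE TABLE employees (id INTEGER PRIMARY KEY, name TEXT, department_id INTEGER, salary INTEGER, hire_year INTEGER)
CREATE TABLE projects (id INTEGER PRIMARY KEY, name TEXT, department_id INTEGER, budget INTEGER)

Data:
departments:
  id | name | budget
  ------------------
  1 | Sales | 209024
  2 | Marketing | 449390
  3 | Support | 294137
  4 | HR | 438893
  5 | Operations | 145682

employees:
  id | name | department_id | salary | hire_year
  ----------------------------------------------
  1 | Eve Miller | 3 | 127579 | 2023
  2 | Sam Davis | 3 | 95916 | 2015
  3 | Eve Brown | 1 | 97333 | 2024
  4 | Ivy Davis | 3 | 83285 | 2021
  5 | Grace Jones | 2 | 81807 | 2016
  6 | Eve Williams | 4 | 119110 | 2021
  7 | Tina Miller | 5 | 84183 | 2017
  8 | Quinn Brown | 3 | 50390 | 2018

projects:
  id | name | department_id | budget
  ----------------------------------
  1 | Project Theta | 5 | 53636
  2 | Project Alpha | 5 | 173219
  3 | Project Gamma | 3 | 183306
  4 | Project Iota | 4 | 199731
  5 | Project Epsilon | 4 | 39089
SELECT p.name, SUM(c.salary) AS sum_salary FROM employees c JOIN departments p ON c.department_id = p.id GROUP BY p.id, p.name HAVING COUNT(*) >= 2

Execution result:
name | sum_salary
Support | 357170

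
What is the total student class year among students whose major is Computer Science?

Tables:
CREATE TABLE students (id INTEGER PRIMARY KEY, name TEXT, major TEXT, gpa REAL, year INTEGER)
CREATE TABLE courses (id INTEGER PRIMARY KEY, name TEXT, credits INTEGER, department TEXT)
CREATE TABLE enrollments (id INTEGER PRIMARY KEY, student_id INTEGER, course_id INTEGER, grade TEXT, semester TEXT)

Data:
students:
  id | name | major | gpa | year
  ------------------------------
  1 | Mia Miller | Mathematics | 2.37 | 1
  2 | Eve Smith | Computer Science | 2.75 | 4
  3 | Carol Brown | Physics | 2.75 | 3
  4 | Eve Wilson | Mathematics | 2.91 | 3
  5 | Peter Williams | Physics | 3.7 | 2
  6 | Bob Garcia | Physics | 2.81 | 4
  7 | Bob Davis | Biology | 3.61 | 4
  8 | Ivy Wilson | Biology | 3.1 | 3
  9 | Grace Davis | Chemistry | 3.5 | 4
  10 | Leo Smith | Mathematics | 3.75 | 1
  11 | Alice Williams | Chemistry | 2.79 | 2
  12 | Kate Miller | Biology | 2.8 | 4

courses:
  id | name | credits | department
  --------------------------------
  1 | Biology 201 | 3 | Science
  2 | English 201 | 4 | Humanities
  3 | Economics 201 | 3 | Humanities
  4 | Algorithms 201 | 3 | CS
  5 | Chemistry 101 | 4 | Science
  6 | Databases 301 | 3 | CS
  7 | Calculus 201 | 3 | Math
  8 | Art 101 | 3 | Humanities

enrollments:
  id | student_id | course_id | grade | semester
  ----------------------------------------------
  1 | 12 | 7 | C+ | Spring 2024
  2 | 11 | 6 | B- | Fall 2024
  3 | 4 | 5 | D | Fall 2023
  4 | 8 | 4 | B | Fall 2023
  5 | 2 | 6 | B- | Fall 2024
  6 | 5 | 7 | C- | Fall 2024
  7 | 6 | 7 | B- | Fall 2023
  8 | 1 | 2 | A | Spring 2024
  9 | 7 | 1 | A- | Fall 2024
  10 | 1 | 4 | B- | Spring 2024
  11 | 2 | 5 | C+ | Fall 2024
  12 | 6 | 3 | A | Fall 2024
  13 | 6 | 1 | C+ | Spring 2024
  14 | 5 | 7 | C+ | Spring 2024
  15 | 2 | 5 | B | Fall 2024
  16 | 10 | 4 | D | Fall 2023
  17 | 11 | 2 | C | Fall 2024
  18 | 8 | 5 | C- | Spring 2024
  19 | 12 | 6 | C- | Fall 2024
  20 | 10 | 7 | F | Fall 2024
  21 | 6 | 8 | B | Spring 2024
SELECT SUM(year) FROM students WHERE major = 'Computer Science'

Execution result:
4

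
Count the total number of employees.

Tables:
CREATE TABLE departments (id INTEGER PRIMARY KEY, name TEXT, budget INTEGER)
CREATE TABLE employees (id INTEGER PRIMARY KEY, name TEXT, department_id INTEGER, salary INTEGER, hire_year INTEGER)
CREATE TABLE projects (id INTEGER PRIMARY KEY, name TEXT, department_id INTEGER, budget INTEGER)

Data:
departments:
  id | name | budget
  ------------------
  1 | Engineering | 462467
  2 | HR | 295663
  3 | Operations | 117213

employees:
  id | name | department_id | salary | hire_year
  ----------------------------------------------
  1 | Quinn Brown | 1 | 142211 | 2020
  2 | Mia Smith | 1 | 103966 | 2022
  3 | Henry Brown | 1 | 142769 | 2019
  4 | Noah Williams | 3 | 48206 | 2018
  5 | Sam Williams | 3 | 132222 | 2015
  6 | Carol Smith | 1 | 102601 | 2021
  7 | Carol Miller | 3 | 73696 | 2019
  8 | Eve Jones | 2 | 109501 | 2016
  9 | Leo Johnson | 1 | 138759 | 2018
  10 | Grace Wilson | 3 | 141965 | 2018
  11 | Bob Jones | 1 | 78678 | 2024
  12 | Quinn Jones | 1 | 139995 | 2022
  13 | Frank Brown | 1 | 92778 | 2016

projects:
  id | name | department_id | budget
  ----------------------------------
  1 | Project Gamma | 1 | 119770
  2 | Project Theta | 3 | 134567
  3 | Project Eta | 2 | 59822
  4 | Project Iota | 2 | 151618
SELECT COUNT(*) FROM employees

Execution result:
13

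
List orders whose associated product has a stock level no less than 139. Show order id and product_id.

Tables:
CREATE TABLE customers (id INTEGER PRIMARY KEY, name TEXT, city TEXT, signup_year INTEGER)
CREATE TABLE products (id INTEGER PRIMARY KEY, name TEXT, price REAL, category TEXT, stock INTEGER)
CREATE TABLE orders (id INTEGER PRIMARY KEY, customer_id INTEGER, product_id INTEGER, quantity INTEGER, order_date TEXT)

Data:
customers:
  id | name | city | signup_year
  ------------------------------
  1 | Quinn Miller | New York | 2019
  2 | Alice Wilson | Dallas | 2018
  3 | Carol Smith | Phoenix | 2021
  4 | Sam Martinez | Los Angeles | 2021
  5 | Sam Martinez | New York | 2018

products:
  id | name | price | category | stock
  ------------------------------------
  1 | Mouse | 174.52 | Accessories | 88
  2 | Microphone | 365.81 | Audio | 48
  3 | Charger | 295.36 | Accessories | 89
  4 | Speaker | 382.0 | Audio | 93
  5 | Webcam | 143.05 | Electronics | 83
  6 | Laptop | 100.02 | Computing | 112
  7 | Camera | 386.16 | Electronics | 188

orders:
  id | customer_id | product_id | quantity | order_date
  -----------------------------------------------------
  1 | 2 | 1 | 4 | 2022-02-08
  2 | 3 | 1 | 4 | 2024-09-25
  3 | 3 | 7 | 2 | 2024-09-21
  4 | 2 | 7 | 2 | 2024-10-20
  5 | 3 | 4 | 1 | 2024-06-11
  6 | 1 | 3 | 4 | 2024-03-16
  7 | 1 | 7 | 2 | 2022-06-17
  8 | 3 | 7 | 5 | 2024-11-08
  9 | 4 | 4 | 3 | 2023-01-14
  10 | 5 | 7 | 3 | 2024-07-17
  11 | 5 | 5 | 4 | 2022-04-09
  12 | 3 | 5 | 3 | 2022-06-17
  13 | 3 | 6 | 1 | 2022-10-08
SELECT id, product_id FROM orders WHERE product_id IN (SELECT id FROM products WHERE stock >= 139)

Execution result:
id | product_id
3 | 7
4 | 7
7 | 7
8 | 7
10 | 7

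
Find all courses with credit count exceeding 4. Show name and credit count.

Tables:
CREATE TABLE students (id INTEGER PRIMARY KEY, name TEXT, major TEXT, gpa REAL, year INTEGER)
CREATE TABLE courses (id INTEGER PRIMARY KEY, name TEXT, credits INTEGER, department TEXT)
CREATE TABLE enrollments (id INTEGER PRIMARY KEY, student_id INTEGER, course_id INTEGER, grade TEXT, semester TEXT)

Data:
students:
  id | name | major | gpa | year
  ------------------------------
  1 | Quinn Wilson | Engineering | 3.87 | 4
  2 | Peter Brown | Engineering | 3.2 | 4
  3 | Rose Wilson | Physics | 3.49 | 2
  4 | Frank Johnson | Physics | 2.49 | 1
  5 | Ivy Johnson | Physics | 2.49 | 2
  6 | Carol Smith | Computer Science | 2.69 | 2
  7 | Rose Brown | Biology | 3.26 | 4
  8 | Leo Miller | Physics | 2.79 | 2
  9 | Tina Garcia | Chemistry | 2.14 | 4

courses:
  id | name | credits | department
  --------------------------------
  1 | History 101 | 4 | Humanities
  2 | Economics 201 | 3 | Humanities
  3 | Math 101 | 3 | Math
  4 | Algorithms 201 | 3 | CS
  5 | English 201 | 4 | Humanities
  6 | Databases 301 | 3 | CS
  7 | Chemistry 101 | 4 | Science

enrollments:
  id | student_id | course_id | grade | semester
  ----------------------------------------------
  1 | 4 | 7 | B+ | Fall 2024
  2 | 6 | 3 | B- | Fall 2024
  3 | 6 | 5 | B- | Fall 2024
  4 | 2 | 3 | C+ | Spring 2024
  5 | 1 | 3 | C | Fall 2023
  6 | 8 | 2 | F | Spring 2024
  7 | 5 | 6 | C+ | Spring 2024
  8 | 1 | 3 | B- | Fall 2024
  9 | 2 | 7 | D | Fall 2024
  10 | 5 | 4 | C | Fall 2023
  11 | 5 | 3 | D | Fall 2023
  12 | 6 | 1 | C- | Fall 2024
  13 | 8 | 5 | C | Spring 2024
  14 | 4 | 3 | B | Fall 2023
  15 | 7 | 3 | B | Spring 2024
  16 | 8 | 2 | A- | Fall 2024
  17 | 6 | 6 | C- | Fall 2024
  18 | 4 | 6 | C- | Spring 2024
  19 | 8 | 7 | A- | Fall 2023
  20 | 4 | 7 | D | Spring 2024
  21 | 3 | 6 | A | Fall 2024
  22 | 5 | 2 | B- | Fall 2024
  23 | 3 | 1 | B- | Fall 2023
SELECT name, credits FROM courses WHERE credits > 4

Execution result:
(no rows)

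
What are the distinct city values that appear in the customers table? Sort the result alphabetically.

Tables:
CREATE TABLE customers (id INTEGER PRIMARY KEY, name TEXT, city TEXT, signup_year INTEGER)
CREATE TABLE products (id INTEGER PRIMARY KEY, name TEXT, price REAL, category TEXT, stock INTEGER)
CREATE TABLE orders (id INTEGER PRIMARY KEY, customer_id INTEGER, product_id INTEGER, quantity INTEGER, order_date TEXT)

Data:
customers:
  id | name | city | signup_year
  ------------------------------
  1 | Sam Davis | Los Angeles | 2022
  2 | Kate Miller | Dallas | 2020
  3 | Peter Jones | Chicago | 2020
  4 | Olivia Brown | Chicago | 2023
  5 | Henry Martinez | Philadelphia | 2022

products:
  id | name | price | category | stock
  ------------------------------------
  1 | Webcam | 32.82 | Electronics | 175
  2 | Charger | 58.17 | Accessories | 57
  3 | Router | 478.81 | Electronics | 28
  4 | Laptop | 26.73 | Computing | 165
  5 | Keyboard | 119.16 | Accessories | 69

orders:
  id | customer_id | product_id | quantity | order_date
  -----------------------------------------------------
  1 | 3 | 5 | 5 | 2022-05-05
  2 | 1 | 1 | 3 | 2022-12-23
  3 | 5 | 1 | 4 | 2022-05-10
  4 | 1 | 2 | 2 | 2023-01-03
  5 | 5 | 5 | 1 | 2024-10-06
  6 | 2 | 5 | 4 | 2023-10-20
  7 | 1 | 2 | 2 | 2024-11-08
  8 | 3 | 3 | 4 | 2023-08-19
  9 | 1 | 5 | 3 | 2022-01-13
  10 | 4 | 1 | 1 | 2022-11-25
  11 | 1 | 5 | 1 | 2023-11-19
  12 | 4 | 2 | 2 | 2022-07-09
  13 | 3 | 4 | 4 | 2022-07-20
SELECT DISTINCT city FROM customers ORDER BY city

Execution result:
city
Chicago
Dallas
Los Angeles
Philadelphia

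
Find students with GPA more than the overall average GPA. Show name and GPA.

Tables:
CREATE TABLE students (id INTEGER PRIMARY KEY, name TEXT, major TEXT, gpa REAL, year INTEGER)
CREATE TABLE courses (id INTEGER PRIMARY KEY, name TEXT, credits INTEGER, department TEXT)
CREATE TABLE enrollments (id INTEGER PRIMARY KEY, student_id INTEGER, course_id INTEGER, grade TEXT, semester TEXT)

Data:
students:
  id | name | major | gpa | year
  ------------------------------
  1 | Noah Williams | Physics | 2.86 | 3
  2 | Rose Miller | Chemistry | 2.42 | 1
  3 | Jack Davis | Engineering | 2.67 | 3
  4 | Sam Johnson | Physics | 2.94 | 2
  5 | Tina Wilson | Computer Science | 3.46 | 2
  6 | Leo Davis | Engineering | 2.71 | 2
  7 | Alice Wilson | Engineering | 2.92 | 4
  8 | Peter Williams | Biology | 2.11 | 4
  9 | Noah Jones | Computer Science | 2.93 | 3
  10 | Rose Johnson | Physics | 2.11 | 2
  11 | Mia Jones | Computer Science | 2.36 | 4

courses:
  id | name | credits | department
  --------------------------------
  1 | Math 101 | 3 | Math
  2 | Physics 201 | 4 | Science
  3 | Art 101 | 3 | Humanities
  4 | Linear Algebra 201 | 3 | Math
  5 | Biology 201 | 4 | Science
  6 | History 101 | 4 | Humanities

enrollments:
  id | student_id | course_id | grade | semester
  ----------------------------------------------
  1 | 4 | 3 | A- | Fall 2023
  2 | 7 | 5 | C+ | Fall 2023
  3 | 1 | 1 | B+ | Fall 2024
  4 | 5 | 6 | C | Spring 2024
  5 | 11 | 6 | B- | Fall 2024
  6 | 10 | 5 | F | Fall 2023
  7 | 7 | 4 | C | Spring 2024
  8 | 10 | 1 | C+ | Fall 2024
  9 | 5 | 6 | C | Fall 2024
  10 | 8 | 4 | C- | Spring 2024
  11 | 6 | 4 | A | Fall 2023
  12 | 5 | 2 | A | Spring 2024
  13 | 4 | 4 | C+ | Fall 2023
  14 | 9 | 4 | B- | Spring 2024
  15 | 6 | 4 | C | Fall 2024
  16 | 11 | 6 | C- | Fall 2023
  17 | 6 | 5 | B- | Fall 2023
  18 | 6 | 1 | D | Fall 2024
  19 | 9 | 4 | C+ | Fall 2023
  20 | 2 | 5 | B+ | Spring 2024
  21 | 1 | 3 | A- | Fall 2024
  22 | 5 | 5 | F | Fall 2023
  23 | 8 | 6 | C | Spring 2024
SELECT name, gpa FROM students WHERE gpa > (SELECT AVG(gpa) FROM students)

Execution result:
name | gpa
Noah Williams | 2.86
Sam Johnson | 2.94
Tina Wilson | 3.46
Leo Davis | 2.71
Alice Wilson | 2.92
Noah Jones | 2.93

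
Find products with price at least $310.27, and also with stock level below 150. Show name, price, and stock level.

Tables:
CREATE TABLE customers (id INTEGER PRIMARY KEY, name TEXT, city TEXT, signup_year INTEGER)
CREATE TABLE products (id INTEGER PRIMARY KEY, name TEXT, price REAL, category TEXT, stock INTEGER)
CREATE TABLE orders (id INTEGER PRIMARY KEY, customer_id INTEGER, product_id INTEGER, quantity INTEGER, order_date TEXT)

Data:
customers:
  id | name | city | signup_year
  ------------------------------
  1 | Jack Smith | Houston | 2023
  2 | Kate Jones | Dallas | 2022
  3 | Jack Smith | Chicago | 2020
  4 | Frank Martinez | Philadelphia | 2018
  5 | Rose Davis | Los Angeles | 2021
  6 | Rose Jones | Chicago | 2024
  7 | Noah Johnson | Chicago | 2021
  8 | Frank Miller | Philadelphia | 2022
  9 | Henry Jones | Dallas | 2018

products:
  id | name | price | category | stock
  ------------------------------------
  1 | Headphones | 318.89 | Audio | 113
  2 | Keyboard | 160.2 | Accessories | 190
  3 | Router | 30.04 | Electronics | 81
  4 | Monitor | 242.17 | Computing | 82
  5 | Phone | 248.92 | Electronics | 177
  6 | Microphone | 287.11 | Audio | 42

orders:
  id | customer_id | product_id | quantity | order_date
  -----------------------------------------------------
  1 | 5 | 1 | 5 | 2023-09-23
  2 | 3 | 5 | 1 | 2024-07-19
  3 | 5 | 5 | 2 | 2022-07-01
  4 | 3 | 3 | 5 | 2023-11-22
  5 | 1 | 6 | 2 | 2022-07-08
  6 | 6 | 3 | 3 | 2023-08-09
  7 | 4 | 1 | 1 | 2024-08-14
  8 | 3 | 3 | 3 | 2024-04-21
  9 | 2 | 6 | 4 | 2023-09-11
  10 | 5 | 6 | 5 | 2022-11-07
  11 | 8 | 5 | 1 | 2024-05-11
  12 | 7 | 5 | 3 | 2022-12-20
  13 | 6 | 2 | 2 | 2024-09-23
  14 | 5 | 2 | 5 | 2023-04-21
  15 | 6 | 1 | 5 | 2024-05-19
SELECT name, price, stock FROM products WHERE price >= 310.27 AND stock < 150

Execution result:
name | price | stock
Headphones | 318.89 | 113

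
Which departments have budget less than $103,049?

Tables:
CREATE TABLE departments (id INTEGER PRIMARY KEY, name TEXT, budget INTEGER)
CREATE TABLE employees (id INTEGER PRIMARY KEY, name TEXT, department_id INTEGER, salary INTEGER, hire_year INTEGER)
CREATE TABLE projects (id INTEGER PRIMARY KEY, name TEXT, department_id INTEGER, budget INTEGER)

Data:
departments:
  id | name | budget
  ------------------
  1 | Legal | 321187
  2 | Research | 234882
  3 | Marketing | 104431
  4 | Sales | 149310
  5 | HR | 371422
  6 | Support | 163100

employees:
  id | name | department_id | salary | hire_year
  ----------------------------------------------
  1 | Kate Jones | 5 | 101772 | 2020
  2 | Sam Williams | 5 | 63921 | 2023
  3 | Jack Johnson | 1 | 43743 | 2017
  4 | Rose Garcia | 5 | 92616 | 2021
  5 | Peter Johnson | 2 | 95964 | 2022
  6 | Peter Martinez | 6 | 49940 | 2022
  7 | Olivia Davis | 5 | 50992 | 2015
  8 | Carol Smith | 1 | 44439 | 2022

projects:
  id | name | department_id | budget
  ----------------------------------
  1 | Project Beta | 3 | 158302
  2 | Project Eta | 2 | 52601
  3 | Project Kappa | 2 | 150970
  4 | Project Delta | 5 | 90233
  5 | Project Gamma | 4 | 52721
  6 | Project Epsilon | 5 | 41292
SELECT name, budget FROM departments WHERE budget < 103049

Execution result:
(no rows)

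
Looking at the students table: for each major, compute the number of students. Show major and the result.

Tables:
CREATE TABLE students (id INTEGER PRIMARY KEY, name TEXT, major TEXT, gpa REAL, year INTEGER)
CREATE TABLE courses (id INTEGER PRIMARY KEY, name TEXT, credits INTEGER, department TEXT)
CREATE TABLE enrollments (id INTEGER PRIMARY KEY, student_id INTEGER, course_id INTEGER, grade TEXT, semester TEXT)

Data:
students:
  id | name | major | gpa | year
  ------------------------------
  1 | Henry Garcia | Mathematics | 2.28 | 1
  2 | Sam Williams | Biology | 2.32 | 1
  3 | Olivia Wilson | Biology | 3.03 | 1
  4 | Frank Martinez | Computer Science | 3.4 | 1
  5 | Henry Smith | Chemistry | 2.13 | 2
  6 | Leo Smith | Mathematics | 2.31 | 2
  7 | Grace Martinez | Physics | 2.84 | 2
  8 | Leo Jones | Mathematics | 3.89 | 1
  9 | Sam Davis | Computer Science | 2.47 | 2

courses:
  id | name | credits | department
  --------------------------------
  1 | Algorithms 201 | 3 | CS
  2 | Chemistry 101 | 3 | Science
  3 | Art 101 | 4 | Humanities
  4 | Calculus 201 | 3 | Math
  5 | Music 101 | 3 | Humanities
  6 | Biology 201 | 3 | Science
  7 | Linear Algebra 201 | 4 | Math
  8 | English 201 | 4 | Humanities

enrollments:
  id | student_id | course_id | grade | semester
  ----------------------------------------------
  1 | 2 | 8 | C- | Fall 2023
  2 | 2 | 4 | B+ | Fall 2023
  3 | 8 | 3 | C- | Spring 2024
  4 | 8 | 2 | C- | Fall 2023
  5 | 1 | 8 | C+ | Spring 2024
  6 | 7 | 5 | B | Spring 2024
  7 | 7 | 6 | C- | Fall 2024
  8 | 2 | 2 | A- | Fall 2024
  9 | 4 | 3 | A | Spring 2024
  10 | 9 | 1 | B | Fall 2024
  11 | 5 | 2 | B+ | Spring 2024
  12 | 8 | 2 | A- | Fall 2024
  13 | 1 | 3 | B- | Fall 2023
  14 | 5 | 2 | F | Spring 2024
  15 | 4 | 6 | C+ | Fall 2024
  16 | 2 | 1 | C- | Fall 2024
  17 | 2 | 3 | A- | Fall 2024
SELECT major, COUNT(*) AS n FROM students GROUP BY major

Execution result:
major | n
Biology | 2
Chemistry | 1
Computer Science | 2
Mathematics | 3
Physics | 1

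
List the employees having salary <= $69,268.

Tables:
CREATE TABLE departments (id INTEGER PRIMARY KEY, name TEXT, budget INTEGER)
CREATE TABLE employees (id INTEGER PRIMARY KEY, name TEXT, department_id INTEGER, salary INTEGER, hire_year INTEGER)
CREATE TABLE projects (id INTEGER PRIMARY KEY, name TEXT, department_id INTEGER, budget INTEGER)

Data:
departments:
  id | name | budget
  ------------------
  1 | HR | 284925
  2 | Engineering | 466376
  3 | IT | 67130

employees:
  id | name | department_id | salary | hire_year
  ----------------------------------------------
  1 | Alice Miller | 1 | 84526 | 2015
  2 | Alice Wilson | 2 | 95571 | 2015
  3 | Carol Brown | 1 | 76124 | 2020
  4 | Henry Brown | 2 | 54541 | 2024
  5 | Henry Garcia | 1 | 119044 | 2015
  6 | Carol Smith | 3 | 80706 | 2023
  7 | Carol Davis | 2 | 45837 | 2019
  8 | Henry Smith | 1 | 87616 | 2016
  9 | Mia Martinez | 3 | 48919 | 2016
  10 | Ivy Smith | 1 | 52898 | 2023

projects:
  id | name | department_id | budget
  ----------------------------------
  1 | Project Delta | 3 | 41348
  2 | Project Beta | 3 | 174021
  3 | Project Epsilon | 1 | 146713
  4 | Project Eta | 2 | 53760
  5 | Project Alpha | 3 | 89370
SELECT name, salary FROM employees WHERE salary <= 69268

Execution result:
name | salary
Henry Brown | 54541
Carol Davis | 45837
Mia Martinez | 48919
Ivy Smith | 52898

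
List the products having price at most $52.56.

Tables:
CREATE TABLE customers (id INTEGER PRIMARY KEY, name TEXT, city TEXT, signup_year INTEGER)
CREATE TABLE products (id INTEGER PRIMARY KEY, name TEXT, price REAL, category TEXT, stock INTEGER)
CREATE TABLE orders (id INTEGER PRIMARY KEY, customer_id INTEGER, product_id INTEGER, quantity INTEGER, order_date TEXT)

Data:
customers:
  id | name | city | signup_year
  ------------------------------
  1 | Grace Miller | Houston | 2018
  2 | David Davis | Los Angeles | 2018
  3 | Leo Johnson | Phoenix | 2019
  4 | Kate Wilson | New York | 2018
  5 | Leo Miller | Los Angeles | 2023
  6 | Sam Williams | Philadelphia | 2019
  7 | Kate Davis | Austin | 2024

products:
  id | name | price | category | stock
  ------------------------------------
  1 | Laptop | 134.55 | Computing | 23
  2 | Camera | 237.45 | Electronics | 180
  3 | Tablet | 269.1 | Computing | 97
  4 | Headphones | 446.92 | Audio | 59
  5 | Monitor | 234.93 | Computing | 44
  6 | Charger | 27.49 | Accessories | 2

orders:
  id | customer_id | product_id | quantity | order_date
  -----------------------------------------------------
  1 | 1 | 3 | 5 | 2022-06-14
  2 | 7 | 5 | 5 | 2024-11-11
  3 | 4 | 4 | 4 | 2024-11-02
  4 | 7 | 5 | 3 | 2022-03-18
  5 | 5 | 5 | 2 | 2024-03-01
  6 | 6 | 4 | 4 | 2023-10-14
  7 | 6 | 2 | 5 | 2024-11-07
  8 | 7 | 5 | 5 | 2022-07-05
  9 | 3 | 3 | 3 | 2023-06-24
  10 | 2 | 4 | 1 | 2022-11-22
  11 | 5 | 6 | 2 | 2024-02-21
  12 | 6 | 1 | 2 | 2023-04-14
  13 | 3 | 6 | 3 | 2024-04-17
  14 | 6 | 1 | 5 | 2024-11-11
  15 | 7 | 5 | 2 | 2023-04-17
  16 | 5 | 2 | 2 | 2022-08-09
SELECT name, price FROM products WHERE price <= 52.56

Execution result:
name | price
Charger | 27.49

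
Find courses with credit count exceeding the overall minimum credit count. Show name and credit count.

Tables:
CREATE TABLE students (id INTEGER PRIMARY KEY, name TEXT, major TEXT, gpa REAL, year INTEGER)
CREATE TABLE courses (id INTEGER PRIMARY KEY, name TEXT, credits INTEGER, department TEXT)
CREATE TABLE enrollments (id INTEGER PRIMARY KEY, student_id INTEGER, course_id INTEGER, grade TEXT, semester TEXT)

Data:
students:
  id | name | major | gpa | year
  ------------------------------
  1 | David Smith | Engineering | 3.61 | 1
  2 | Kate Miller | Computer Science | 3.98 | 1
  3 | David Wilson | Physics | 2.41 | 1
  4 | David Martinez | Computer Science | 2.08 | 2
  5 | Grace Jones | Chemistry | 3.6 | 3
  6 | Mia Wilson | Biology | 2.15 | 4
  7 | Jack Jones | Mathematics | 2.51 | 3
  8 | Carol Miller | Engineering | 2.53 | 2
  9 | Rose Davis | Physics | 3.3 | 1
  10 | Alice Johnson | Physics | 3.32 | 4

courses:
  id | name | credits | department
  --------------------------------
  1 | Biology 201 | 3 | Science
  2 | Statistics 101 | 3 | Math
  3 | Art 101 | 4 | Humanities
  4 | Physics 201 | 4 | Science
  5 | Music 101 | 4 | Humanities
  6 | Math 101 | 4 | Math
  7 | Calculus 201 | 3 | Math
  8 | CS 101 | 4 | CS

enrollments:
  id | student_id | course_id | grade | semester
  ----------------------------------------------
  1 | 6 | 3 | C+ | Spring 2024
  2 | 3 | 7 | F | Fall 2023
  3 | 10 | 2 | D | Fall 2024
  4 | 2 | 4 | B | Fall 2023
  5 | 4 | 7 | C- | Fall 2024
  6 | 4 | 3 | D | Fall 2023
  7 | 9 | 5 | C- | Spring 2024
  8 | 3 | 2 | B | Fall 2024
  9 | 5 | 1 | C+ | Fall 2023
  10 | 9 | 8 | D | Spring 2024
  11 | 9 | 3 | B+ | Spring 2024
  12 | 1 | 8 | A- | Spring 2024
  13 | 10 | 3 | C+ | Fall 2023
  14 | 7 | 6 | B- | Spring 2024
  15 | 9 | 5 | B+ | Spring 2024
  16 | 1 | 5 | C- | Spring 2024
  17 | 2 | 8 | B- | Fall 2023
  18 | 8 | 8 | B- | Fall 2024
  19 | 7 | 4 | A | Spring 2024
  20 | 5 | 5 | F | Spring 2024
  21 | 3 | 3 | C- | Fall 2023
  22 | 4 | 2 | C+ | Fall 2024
SELECT name, credits FROM courses WHERE credits > (SELECT MIN(credits) FROM courses)

Execution result:
name | credits
Art 101 | 4
Physics 201 | 4
Music 101 | 4
Math 101 | 4
CS 101 | 4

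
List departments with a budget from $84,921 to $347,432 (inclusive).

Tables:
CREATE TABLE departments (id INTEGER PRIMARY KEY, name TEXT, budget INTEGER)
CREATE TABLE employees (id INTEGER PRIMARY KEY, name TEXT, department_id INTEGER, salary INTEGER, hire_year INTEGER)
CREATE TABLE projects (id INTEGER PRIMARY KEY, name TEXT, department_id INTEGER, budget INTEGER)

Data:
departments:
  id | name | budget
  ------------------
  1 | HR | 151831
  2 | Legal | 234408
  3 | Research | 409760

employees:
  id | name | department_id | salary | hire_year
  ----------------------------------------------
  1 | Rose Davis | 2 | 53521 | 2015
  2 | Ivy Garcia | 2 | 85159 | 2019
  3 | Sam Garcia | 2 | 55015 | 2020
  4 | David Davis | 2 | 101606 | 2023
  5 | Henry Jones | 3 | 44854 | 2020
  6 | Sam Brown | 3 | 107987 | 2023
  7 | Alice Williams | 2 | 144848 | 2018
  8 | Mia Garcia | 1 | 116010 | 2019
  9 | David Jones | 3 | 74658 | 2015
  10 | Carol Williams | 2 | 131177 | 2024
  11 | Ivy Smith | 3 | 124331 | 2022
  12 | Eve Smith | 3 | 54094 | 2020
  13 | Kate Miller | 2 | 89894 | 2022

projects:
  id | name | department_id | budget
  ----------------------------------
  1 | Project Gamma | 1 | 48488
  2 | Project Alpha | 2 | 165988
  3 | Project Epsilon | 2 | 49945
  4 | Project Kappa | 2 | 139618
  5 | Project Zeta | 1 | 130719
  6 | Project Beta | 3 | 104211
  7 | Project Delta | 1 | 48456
SELECT name, budget FROM departments WHERE budget BETWEEN 84921 AND 347432

Execution result:
name | budget
HR | 151831
Legal | 234408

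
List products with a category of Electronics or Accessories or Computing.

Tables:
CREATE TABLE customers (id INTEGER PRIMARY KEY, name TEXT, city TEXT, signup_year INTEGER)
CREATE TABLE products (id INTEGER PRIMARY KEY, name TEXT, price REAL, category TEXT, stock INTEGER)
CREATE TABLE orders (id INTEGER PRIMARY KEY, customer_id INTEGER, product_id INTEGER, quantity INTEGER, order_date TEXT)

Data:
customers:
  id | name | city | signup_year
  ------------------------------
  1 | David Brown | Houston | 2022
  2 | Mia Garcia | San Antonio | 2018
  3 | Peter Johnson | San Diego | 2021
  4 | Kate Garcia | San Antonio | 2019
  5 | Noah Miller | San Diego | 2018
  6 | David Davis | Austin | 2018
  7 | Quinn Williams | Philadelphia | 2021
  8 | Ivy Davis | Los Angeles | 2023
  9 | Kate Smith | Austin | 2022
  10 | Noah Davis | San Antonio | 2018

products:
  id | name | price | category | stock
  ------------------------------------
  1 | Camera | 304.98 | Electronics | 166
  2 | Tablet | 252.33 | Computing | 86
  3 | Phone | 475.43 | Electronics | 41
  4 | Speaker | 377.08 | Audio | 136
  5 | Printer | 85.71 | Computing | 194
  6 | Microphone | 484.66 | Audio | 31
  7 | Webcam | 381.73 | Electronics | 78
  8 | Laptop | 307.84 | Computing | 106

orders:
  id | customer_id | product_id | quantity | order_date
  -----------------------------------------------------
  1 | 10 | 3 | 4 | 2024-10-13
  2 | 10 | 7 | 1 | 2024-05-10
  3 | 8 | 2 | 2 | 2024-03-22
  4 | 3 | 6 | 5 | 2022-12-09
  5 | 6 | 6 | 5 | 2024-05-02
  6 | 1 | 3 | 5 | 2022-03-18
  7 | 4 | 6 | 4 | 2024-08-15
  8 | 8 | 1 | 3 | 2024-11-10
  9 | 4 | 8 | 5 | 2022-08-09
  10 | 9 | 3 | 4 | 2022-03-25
SELECT name, category FROM products WHERE category IN ('Electronics', 'Accessories', 'Computing')

Execution result:
name | category
Camera | Electronics
Tablet | Computing
Phone | Electronics
Printer | Computing
Webcam | Electronics
Laptop | Computing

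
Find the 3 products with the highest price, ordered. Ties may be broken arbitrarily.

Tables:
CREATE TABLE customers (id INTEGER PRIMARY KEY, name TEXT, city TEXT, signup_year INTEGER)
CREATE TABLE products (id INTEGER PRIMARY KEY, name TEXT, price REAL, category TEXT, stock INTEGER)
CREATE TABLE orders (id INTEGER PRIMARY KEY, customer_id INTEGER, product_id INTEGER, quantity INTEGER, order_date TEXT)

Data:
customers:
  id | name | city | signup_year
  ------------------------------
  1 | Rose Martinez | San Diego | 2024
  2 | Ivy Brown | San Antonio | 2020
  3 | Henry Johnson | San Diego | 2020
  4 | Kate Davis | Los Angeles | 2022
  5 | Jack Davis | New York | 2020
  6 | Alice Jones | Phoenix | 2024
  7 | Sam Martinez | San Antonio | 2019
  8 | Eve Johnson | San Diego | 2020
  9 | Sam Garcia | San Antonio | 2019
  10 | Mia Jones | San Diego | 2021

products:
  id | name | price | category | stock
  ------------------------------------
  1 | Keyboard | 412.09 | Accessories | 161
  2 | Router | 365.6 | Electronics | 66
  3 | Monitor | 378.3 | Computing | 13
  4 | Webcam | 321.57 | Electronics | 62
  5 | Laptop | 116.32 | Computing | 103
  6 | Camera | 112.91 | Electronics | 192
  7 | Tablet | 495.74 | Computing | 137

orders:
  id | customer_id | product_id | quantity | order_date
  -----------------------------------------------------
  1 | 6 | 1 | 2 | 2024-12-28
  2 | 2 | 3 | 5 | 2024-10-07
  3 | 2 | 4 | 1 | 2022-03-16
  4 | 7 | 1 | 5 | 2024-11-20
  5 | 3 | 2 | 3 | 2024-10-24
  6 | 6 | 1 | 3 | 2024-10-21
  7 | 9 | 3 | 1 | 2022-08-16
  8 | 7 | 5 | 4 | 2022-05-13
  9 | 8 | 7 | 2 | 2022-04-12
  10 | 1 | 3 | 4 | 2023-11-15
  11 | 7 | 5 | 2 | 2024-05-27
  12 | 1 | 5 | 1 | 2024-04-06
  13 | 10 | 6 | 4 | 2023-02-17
SELECT name, price FROM products ORDER BY price DESC LIMIT 3

Execution result:
name | price
Tablet | 495.74
Keyboard | 412.09
Monitor | 378.30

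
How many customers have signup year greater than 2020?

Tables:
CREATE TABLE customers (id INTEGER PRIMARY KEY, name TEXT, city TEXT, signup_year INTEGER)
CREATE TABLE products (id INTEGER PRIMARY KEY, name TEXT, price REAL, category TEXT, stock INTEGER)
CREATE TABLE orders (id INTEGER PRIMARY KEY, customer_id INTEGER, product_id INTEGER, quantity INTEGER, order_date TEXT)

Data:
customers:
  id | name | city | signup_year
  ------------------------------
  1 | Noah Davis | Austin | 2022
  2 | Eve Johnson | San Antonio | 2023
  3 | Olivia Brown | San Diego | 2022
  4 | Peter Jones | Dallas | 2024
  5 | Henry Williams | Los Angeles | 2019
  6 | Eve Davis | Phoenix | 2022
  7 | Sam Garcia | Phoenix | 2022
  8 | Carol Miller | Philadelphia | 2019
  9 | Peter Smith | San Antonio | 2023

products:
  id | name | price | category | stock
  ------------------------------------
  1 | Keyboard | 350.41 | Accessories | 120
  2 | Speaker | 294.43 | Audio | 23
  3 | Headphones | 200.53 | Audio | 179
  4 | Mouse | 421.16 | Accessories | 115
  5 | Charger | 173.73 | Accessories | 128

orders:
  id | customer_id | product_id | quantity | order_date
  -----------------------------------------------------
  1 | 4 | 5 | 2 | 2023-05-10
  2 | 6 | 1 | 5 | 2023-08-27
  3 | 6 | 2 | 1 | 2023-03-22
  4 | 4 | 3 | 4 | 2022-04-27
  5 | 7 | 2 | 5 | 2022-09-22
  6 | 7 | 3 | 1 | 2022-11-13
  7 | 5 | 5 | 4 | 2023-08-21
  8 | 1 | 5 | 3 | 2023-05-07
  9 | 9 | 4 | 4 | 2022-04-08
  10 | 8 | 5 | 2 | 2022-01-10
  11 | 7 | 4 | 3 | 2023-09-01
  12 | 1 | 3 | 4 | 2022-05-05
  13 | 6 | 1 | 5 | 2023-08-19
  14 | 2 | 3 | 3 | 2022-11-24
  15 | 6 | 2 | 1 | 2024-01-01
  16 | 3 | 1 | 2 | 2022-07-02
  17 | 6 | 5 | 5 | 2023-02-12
SELECT COUNT(*) FROM customers WHERE signup_year > 2020

Execution result:
7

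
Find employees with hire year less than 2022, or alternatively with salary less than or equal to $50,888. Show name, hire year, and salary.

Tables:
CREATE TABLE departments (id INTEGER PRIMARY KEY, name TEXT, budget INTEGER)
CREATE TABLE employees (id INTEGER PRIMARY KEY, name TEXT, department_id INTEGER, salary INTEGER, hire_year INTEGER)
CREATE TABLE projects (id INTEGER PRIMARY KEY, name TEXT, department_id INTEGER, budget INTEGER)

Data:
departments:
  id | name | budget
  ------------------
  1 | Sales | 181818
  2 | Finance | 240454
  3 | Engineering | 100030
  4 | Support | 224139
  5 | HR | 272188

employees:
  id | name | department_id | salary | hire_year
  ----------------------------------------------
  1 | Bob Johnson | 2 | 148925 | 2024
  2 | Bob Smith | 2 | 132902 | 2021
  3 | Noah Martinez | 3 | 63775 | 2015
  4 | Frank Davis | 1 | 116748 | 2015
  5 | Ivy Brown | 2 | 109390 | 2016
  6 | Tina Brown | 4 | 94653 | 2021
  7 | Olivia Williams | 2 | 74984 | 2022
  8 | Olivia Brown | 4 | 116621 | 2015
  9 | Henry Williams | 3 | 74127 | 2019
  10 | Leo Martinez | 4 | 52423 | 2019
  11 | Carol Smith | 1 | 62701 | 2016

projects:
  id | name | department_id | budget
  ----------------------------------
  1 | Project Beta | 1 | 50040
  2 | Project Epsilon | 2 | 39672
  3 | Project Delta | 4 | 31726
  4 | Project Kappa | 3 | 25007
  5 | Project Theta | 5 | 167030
SELECT name, hire_year, salary FROM employees WHERE hire_year < 2022 OR salary <= 50888

Execution result:
name | hire_year | salary
Bob Smith | 2021 | 132902
Noah Martinez | 2015 | 63775
Frank Davis | 2015 | 116748
Ivy Brown | 2016 | 109390
Tina Brown | 2021 | 94653
Olivia Brown | 2015 | 116621
Henry Williams | 2019 | 74127
Leo Martinez | 2019 | 52423
Carol Smith | 2016 | 62701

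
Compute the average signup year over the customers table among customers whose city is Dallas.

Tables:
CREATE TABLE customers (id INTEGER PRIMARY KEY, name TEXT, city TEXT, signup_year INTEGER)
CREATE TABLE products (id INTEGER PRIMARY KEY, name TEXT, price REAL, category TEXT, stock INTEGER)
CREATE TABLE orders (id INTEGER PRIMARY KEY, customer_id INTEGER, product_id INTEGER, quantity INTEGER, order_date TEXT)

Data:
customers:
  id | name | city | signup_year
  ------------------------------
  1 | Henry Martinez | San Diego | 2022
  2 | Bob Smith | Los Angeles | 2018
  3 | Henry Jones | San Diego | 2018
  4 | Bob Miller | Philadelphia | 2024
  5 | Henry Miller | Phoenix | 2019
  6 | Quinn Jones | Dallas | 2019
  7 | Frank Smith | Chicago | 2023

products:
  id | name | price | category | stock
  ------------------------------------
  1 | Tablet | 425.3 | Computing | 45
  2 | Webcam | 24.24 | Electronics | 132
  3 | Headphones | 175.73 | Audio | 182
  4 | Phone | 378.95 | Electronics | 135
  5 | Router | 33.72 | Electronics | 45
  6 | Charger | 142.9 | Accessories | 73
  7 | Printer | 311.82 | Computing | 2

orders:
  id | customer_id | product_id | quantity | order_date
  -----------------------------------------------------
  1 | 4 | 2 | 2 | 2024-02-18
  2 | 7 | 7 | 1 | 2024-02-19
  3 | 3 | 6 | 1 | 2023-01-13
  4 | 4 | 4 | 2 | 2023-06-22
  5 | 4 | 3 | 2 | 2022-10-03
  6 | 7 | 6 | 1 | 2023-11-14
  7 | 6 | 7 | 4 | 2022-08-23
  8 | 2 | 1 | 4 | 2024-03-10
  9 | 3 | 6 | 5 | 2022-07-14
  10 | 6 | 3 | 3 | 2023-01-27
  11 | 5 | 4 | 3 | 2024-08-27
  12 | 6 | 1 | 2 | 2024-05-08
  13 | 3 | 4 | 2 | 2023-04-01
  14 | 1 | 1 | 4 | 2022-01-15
SELECT AVG(signup_year) FROM customers WHERE city = 'Dallas'

Execution result:
2019.00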